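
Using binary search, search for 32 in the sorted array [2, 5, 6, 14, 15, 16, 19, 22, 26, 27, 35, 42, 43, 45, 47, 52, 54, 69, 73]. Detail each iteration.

Binary search for 32 in [2, 5, 6, 14, 15, 16, 19, 22, 26, 27, 35, 42, 43, 45, 47, 52, 54, 69, 73]:

lo=0, hi=18, mid=9, arr[mid]=27 -> 27 < 32, search right half
lo=10, hi=18, mid=14, arr[mid]=47 -> 47 > 32, search left half
lo=10, hi=13, mid=11, arr[mid]=42 -> 42 > 32, search left half
lo=10, hi=10, mid=10, arr[mid]=35 -> 35 > 32, search left half
lo=10 > hi=9, target 32 not found

Binary search determines that 32 is not in the array after 4 comparisons. The search space was exhausted without finding the target.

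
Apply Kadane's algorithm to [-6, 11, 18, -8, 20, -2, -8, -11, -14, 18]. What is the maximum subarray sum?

Using Kadane's algorithm on [-6, 11, 18, -8, 20, -2, -8, -11, -14, 18]:

Scanning through the array:
Position 1 (value 11): max_ending_here = 11, max_so_far = 11
Position 2 (value 18): max_ending_here = 29, max_so_far = 29
Position 3 (value -8): max_ending_here = 21, max_so_far = 29
Position 4 (value 20): max_ending_here = 41, max_so_far = 41
Position 5 (value -2): max_ending_here = 39, max_so_far = 41
Position 6 (value -8): max_ending_here = 31, max_so_far = 41
Position 7 (value -11): max_ending_here = 20, max_so_far = 41
Position 8 (value -14): max_ending_here = 6, max_so_far = 41
Position 9 (value 18): max_ending_here = 24, max_so_far = 41

Maximum subarray: [11, 18, -8, 20]
Maximum sum: 41

The maximum subarray is [11, 18, -8, 20] with sum 41. This subarray runs from index 1 to index 4.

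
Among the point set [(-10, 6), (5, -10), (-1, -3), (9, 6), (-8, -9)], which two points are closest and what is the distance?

Computing all pairwise distances among 5 points:

d((-10, 6), (5, -10)) = 21.9317
d((-10, 6), (-1, -3)) = 12.7279
d((-10, 6), (9, 6)) = 19.0
d((-10, 6), (-8, -9)) = 15.1327
d((5, -10), (-1, -3)) = 9.2195 <-- minimum
d((5, -10), (9, 6)) = 16.4924
d((5, -10), (-8, -9)) = 13.0384
d((-1, -3), (9, 6)) = 13.4536
d((-1, -3), (-8, -9)) = 9.2195 <-- minimum
d((9, 6), (-8, -9)) = 22.6716

Minimum distance: 9.2195 (tie among 2 pairs: (5, -10) and (-1, -3); (-1, -3) and (-8, -9))

The minimum Euclidean distance is 9.2195. There is a tie: 2 pairs achieve this minimum — (5, -10) and (-1, -3); (-1, -3) and (-8, -9). Any of these is a valid closest pair. For 5 points, brute-force pairwise comparison is shown above. For large n, the divide-and-conquer algorithm (sort by x, recurse on halves, check the dividing strip) achieves O(n log n).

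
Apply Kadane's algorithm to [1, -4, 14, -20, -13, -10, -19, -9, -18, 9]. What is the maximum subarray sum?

Using Kadane's algorithm on [1, -4, 14, -20, -13, -10, -19, -9, -18, 9]:

Scanning through the array:
Position 1 (value -4): max_ending_here = -3, max_so_far = 1
Position 2 (value 14): max_ending_here = 14, max_so_far = 14
Position 3 (value -20): max_ending_here = -6, max_so_far = 14
Position 4 (value -13): max_ending_here = -13, max_so_far = 14
Position 5 (value -10): max_ending_here = -10, max_so_far = 14
Position 6 (value -19): max_ending_here = -19, max_so_far = 14
Position 7 (value -9): max_ending_here = -9, max_so_far = 14
Position 8 (value -18): max_ending_here = -18, max_so_far = 14
Position 9 (value 9): max_ending_here = 9, max_so_far = 14

Maximum subarray: [14]
Maximum sum: 14

The maximum subarray is [14] with sum 14. This subarray runs from index 2 to index 2.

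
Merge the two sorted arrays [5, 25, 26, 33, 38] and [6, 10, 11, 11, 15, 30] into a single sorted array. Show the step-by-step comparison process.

Merging process:

Compare 5 vs 6: take 5 from left. Merged: [5]
Compare 25 vs 6: take 6 from right. Merged: [5, 6]
Compare 25 vs 10: take 10 from right. Merged: [5, 6, 10]
Compare 25 vs 11: take 11 from right. Merged: [5, 6, 10, 11]
Compare 25 vs 11: take 11 from right. Merged: [5, 6, 10, 11, 11]
Compare 25 vs 15: take 15 from right. Merged: [5, 6, 10, 11, 11, 15]
Compare 25 vs 30: take 25 from left. Merged: [5, 6, 10, 11, 11, 15, 25]
Compare 26 vs 30: take 26 from left. Merged: [5, 6, 10, 11, 11, 15, 25, 26]
Compare 33 vs 30: take 30 from right. Merged: [5, 6, 10, 11, 11, 15, 25, 26, 30]
Append remaining from left: [33, 38]. Merged: [5, 6, 10, 11, 11, 15, 25, 26, 30, 33, 38]

Final merged array: [5, 6, 10, 11, 11, 15, 25, 26, 30, 33, 38]
Total comparisons: 9

The merged array is [5, 6, 10, 11, 11, 15, 25, 26, 30, 33, 38], requiring 9 comparisons. The merge step runs in O(n) time where n is the total number of elements.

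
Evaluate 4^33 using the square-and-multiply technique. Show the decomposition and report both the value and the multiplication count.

Computing 4^33 by squaring (build up from 4^1; each line after the first costs one multiplication):

4^1 = 4
4^2 = (4^1)^2 = 4^2 = 16
4^4 = (4^2)^2 = 16^2 = 256
4^8 = (4^4)^2 = 256^2 = 65536
4^16 = (4^8)^2 = 65536^2 = 4294967296
4^32 = (4^16)^2 = 4294967296^2 = 18446744073709551616
4^33 = 4 * 4^32 = 4 * 18446744073709551616 = 73786976294838206464

Result: 73786976294838206464
Multiplications needed: 6 (6 lines after 4^1)

4^33 = 73786976294838206464. Using exponentiation by squaring, this requires 6 multiplications. The key idea: if the exponent is even, square the half-power; if odd, multiply by the base once.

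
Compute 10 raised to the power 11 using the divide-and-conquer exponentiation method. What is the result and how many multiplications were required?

Computing 10^11 by squaring (build up from 10^1; each line after the first costs one multiplication):

10^1 = 10
10^2 = (10^1)^2 = 10^2 = 100
10^4 = (10^2)^2 = 100^2 = 10000
10^5 = 10 * 10^4 = 10 * 10000 = 100000
10^10 = (10^5)^2 = 100000^2 = 10000000000
10^11 = 10 * 10^10 = 10 * 10000000000 = 100000000000

Result: 100000000000
Multiplications needed: 5 (5 lines after 10^1)

10^11 = 100000000000. Using exponentiation by squaring, this requires 5 multiplications. The key idea: if the exponent is even, square the half-power; if odd, multiply by the base once.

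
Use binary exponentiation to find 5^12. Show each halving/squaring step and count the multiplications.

Computing 5^12 by squaring (build up from 5^1; each line after the first costs one multiplication):

5^1 = 5
5^2 = (5^1)^2 = 5^2 = 25
5^3 = 5 * 5^2 = 5 * 25 = 125
5^6 = (5^3)^2 = 125^2 = 15625
5^12 = (5^6)^2 = 15625^2 = 244140625

Result: 244140625
Multiplications needed: 4 (4 lines after 5^1)

5^12 = 244140625. Using exponentiation by squaring, this requires 4 multiplications. The key idea: if the exponent is even, square the half-power; if odd, multiply by the base once.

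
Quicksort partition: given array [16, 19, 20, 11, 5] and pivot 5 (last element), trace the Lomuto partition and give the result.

Lomuto partition with pivot = 5:

Initial array: [16, 19, 20, 11, 5]

arr[0]=16 > 5: no swap
arr[1]=19 > 5: no swap
arr[2]=20 > 5: no swap
arr[3]=11 > 5: no swap

Place pivot at position 0: [5, 19, 20, 11, 16]
Pivot position: 0

After partitioning with pivot 5, the array becomes [5, 19, 20, 11, 16]. The pivot is placed at index 0. All elements to the left of the pivot are <= 5, and all elements to the right are > 5.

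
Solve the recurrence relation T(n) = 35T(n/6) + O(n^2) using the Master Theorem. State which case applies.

Master Theorem for T(n) = 35T(n/6) + O(n^2):

a = 35, b = 6, c = 2
log_b(a) = log_6(35) = 1.9843

Case 3: c = 2 > log_6(35) = 1.9843
T(n) = O(n^2) = O(n^2)

For T(n) = 35T(n/6) + O(n^2): log_6(35) = 1.9843. This is Case 3 of the Master Theorem (c > log_b(a), work dominated by root), giving O(n^2).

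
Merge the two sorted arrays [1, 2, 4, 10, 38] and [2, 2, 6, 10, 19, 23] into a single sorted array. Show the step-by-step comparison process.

Merging process:

Compare 1 vs 2: take 1 from left. Merged: [1]
Compare 2 vs 2: take 2 from left. Merged: [1, 2]
Compare 4 vs 2: take 2 from right. Merged: [1, 2, 2]
Compare 4 vs 2: take 2 from right. Merged: [1, 2, 2, 2]
Compare 4 vs 6: take 4 from left. Merged: [1, 2, 2, 2, 4]
Compare 10 vs 6: take 6 from right. Merged: [1, 2, 2, 2, 4, 6]
Compare 10 vs 10: take 10 from left. Merged: [1, 2, 2, 2, 4, 6, 10]
Compare 38 vs 10: take 10 from right. Merged: [1, 2, 2, 2, 4, 6, 10, 10]
Compare 38 vs 19: take 19 from right. Merged: [1, 2, 2, 2, 4, 6, 10, 10, 19]
Compare 38 vs 23: take 23 from right. Merged: [1, 2, 2, 2, 4, 6, 10, 10, 19, 23]
Append remaining from left: [38]. Merged: [1, 2, 2, 2, 4, 6, 10, 10, 19, 23, 38]

Final merged array: [1, 2, 2, 2, 4, 6, 10, 10, 19, 23, 38]
Total comparisons: 10

The merged array is [1, 2, 2, 2, 4, 6, 10, 10, 19, 23, 38], requiring 10 comparisons. The merge step runs in O(n) time where n is the total number of elements.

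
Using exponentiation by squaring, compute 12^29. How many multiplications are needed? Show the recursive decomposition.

Computing 12^29 by squaring (build up from 12^1; each line after the first costs one multiplication):

12^1 = 12
12^2 = (12^1)^2 = 12^2 = 144
12^3 = 12 * 12^2 = 12 * 144 = 1728
12^6 = (12^3)^2 = 1728^2 = 2985984
12^7 = 12 * 12^6 = 12 * 2985984 = 35831808
12^14 = (12^7)^2 = 35831808^2 = 1283918464548864
12^28 = (12^14)^2 = 1283918464548864^2 = 1648446623609512543951043690496
12^29 = 12 * 12^28 = 12 * 1648446623609512543951043690496 = 19781359483314150527412524285952

Result: 19781359483314150527412524285952
Multiplications needed: 7 (7 lines after 12^1)

12^29 = 19781359483314150527412524285952. Using exponentiation by squaring, this requires 7 multiplications. The key idea: if the exponent is even, square the half-power; if odd, multiply by the base once.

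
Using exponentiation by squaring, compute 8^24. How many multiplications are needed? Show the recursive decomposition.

Computing 8^24 by squaring (build up from 8^1; each line after the first costs one multiplication):

8^1 = 8
8^2 = (8^1)^2 = 8^2 = 64
8^3 = 8 * 8^2 = 8 * 64 = 512
8^6 = (8^3)^2 = 512^2 = 262144
8^12 = (8^6)^2 = 262144^2 = 68719476736
8^24 = (8^12)^2 = 68719476736^2 = 4722366482869645213696

Result: 4722366482869645213696
Multiplications needed: 5 (5 lines after 8^1)

8^24 = 4722366482869645213696. Using exponentiation by squaring, this requires 5 multiplications. The key idea: if the exponent is even, square the half-power; if odd, multiply by the base once.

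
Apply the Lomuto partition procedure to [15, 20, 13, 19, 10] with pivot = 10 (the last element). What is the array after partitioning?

Lomuto partition with pivot = 10:

Initial array: [15, 20, 13, 19, 10]

arr[0]=15 > 10: no swap
arr[1]=20 > 10: no swap
arr[2]=13 > 10: no swap
arr[3]=19 > 10: no swap

Place pivot at position 0: [10, 20, 13, 19, 15]
Pivot position: 0

After partitioning with pivot 10, the array becomes [10, 20, 13, 19, 15]. The pivot is placed at index 0. All elements to the left of the pivot are <= 10, and all elements to the right are > 10.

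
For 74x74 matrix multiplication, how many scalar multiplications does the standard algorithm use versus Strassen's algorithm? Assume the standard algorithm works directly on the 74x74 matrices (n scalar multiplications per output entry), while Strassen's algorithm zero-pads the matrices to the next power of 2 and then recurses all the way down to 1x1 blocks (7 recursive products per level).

Matrix multiplication for 74x74 matrices:

Strassen's algorithm requires power-of-2 dimensions. Pad 74x74 to 128x128 (next power of 2).

Standard algorithm: 74^3 = 405224 multiplications
Strassen's algorithm: 7^(log2(128)) = 7^7 = 823543 multiplications
Difference: 405224 - 823543 = -418319 (Strassen uses MORE here due to padding overhead — for small or just-over-power-of-2 n, padding can outweigh the per-level savings)

Standard: 405224 multiplications (74^3). Strassen: 823543 multiplications (7^7, after padding to 128x128). Strassen reduces 8 recursive multiplications to 7 at each level.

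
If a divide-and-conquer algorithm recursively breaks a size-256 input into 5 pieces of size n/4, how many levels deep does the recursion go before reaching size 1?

For divide and conquer with division factor 4:

Problem sizes at each level:
Level 0: 256
Level 1: 64
Level 2: 16
Level 3: 4
Level 4: 1

The root is level 0 and the size-1 base case is level 4 (the tree spans levels 0 through 4, i.e. 5 levels counting the root), so the depth is the number of divisions: log_4(256) = 4

The recursion tree depth is log_4(256) = 4. At each level, the problem size is divided by 4, so it takes 4 divisions to reduce to a base case of size 1. The algorithm makes 5 recursive calls at each level.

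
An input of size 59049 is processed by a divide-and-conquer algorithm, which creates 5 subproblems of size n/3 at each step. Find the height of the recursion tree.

For divide and conquer with division factor 3:

Problem sizes at each level:
Level 0: 59049
Level 1: 19683
Level 2: 6561
Level 3: 2187
Level 4: 729
Level 5: 243
Level 6: 81
Level 7: 27
Level 8: 9
Level 9: 3
Level 10: 1

The root is level 0 and the size-1 base case is level 10 (the tree spans levels 0 through 10, i.e. 11 levels counting the root), so the depth is the number of divisions: log_3(59049) = 10

The recursion tree depth is log_3(59049) = 10. At each level, the problem size is divided by 3, so it takes 10 divisions to reduce to a base case of size 1. The algorithm makes 5 recursive calls at each level.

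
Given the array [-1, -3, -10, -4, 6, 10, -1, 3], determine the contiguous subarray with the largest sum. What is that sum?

Using Kadane's algorithm on [-1, -3, -10, -4, 6, 10, -1, 3]:

Scanning through the array:
Position 1 (value -3): max_ending_here = -3, max_so_far = -1
Position 2 (value -10): max_ending_here = -10, max_so_far = -1
Position 3 (value -4): max_ending_here = -4, max_so_far = -1
Position 4 (value 6): max_ending_here = 6, max_so_far = 6
Position 5 (value 10): max_ending_here = 16, max_so_far = 16
Position 6 (value -1): max_ending_here = 15, max_so_far = 16
Position 7 (value 3): max_ending_here = 18, max_so_far = 18

Maximum subarray: [6, 10, -1, 3]
Maximum sum: 18

The maximum subarray is [6, 10, -1, 3] with sum 18. This subarray runs from index 4 to index 7.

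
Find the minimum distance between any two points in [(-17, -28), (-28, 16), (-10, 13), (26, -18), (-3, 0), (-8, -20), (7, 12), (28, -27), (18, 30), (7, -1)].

Computing all pairwise distances among 10 points:

d((-17, -28), (-28, 16)) = 45.3542
d((-17, -28), (-10, 13)) = 41.5933
d((-17, -28), (26, -18)) = 44.1475
d((-17, -28), (-3, 0)) = 31.305
d((-17, -28), (-8, -20)) = 12.0416
d((-17, -28), (7, 12)) = 46.6476
d((-17, -28), (28, -27)) = 45.0111
d((-17, -28), (18, 30)) = 67.7422
d((-17, -28), (7, -1)) = 36.1248
d((-28, 16), (-10, 13)) = 18.2483
d((-28, 16), (26, -18)) = 63.8122
d((-28, 16), (-3, 0)) = 29.6816
d((-28, 16), (-8, -20)) = 41.1825
d((-28, 16), (7, 12)) = 35.2278
d((-28, 16), (28, -27)) = 70.6045
d((-28, 16), (18, 30)) = 48.0833
d((-28, 16), (7, -1)) = 38.9102
d((-10, 13), (26, -18)) = 47.5079
d((-10, 13), (-3, 0)) = 14.7648
d((-10, 13), (-8, -20)) = 33.0606
d((-10, 13), (7, 12)) = 17.0294
d((-10, 13), (28, -27)) = 55.1725
d((-10, 13), (18, 30)) = 32.7567
d((-10, 13), (7, -1)) = 22.0227
d((26, -18), (-3, 0)) = 34.1321
d((26, -18), (-8, -20)) = 34.0588
d((26, -18), (7, 12)) = 35.5106
d((26, -18), (28, -27)) = 9.2195 <-- minimum
d((26, -18), (18, 30)) = 48.6621
d((26, -18), (7, -1)) = 25.4951
d((-3, 0), (-8, -20)) = 20.6155
d((-3, 0), (7, 12)) = 15.6205
d((-3, 0), (28, -27)) = 41.1096
d((-3, 0), (18, 30)) = 36.6197
d((-3, 0), (7, -1)) = 10.0499
d((-8, -20), (7, 12)) = 35.3412
d((-8, -20), (28, -27)) = 36.6742
d((-8, -20), (18, 30)) = 56.356
d((-8, -20), (7, -1)) = 24.2074
d((7, 12), (28, -27)) = 44.2945
d((7, 12), (18, 30)) = 21.095
d((7, 12), (7, -1)) = 13.0
d((28, -27), (18, 30)) = 57.8705
d((28, -27), (7, -1)) = 33.4215
d((18, 30), (7, -1)) = 32.8938

Closest pair: (26, -18) and (28, -27) with distance 9.2195

The closest pair is (26, -18) and (28, -27) with Euclidean distance 9.2195. For 10 points, brute-force pairwise comparison is shown above. For large n, the divide-and-conquer algorithm (sort by x, recurse on halves, check the dividing strip) achieves O(n log n).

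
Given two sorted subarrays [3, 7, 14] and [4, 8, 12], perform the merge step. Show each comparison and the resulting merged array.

Merging process:

Compare 3 vs 4: take 3 from left. Merged: [3]
Compare 7 vs 4: take 4 from right. Merged: [3, 4]
Compare 7 vs 8: take 7 from left. Merged: [3, 4, 7]
Compare 14 vs 8: take 8 from right. Merged: [3, 4, 7, 8]
Compare 14 vs 12: take 12 from right. Merged: [3, 4, 7, 8, 12]
Append remaining from left: [14]. Merged: [3, 4, 7, 8, 12, 14]

Final merged array: [3, 4, 7, 8, 12, 14]
Total comparisons: 5

The merged array is [3, 4, 7, 8, 12, 14], requiring 5 comparisons. The merge step runs in O(n) time where n is the total number of elements.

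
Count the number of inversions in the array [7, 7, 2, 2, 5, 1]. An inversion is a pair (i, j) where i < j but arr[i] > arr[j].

Finding inversions in [7, 7, 2, 2, 5, 1]:

(0, 2): arr[0]=7 > arr[2]=2
(0, 3): arr[0]=7 > arr[3]=2
(0, 4): arr[0]=7 > arr[4]=5
(0, 5): arr[0]=7 > arr[5]=1
(1, 2): arr[1]=7 > arr[2]=2
(1, 3): arr[1]=7 > arr[3]=2
(1, 4): arr[1]=7 > arr[4]=5
(1, 5): arr[1]=7 > arr[5]=1
(2, 5): arr[2]=2 > arr[5]=1
(3, 5): arr[3]=2 > arr[5]=1
(4, 5): arr[4]=5 > arr[5]=1

Total inversions: 11

The array has 11 inversion(s): (0,2), (0,3), (0,4), (0,5), (1,2), (1,3), (1,4), (1,5), (2,5), (3,5), (4,5). Each pair (i,j) satisfies i < j and arr[i] > arr[j].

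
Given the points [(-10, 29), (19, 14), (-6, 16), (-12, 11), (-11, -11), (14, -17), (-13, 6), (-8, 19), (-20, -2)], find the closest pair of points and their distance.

Computing all pairwise distances among 9 points:

d((-10, 29), (19, 14)) = 32.6497
d((-10, 29), (-6, 16)) = 13.6015
d((-10, 29), (-12, 11)) = 18.1108
d((-10, 29), (-11, -11)) = 40.0125
d((-10, 29), (14, -17)) = 51.8845
d((-10, 29), (-13, 6)) = 23.1948
d((-10, 29), (-8, 19)) = 10.198
d((-10, 29), (-20, -2)) = 32.573
d((19, 14), (-6, 16)) = 25.0799
d((19, 14), (-12, 11)) = 31.1448
d((19, 14), (-11, -11)) = 39.0512
d((19, 14), (14, -17)) = 31.4006
d((19, 14), (-13, 6)) = 32.9848
d((19, 14), (-8, 19)) = 27.4591
d((19, 14), (-20, -2)) = 42.1545
d((-6, 16), (-12, 11)) = 7.8102
d((-6, 16), (-11, -11)) = 27.4591
d((-6, 16), (14, -17)) = 38.5876
d((-6, 16), (-13, 6)) = 12.2066
d((-6, 16), (-8, 19)) = 3.6056 <-- minimum
d((-6, 16), (-20, -2)) = 22.8035
d((-12, 11), (-11, -11)) = 22.0227
d((-12, 11), (14, -17)) = 38.2099
d((-12, 11), (-13, 6)) = 5.099
d((-12, 11), (-8, 19)) = 8.9443
d((-12, 11), (-20, -2)) = 15.2643
d((-11, -11), (14, -17)) = 25.7099
d((-11, -11), (-13, 6)) = 17.1172
d((-11, -11), (-8, 19)) = 30.1496
d((-11, -11), (-20, -2)) = 12.7279
d((14, -17), (-13, 6)) = 35.4683
d((14, -17), (-8, 19)) = 42.19
d((14, -17), (-20, -2)) = 37.1618
d((-13, 6), (-8, 19)) = 13.9284
d((-13, 6), (-20, -2)) = 10.6301
d((-8, 19), (-20, -2)) = 24.1868

Closest pair: (-6, 16) and (-8, 19) with distance 3.6056

The closest pair is (-6, 16) and (-8, 19) with Euclidean distance 3.6056. For 9 points, brute-force pairwise comparison is shown above. For large n, the divide-and-conquer algorithm (sort by x, recurse on halves, check the dividing strip) achieves O(n log n).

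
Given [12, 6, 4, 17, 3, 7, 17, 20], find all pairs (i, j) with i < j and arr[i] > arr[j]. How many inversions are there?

Finding inversions in [12, 6, 4, 17, 3, 7, 17, 20]:

(0, 1): arr[0]=12 > arr[1]=6
(0, 2): arr[0]=12 > arr[2]=4
(0, 4): arr[0]=12 > arr[4]=3
(0, 5): arr[0]=12 > arr[5]=7
(1, 2): arr[1]=6 > arr[2]=4
(1, 4): arr[1]=6 > arr[4]=3
(2, 4): arr[2]=4 > arr[4]=3
(3, 4): arr[3]=17 > arr[4]=3
(3, 5): arr[3]=17 > arr[5]=7

Total inversions: 9

The array has 9 inversion(s): (0,1), (0,2), (0,4), (0,5), (1,2), (1,4), (2,4), (3,4), (3,5). Each pair (i,j) satisfies i < j and arr[i] > arr[j].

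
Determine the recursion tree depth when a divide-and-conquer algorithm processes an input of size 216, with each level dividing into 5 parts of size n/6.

For divide and conquer with division factor 6:

Problem sizes at each level:
Level 0: 216
Level 1: 36
Level 2: 6
Level 3: 1

The root is level 0 and the size-1 base case is level 3 (the tree spans levels 0 through 3, i.e. 4 levels counting the root), so the depth is the number of divisions: log_6(216) = 3

The recursion tree depth is log_6(216) = 3. At each level, the problem size is divided by 6, so it takes 3 divisions to reduce to a base case of size 1. The algorithm makes 5 recursive calls at each level.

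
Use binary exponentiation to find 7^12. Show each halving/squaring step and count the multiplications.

Computing 7^12 by squaring (build up from 7^1; each line after the first costs one multiplication):

7^1 = 7
7^2 = (7^1)^2 = 7^2 = 49
7^3 = 7 * 7^2 = 7 * 49 = 343
7^6 = (7^3)^2 = 343^2 = 117649
7^12 = (7^6)^2 = 117649^2 = 13841287201

Result: 13841287201
Multiplications needed: 4 (4 lines after 7^1)

7^12 = 13841287201. Using exponentiation by squaring, this requires 4 multiplications. The key idea: if the exponent is even, square the half-power; if odd, multiply by the base once.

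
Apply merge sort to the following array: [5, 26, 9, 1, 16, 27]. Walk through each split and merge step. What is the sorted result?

Merge sort trace:

Split: [5, 26, 9, 1, 16, 27] -> [5, 26, 9] and [1, 16, 27]
  Split: [5, 26, 9] -> [5] and [26, 9]
    Split: [26, 9] -> [26] and [9]
    Merge: [26] + [9] -> [9, 26]
  Merge: [5] + [9, 26] -> [5, 9, 26]
  Split: [1, 16, 27] -> [1] and [16, 27]
    Split: [16, 27] -> [16] and [27]
    Merge: [16] + [27] -> [16, 27]
  Merge: [1] + [16, 27] -> [1, 16, 27]
Merge: [5, 9, 26] + [1, 16, 27] -> [1, 5, 9, 16, 26, 27]

Final sorted array: [1, 5, 9, 16, 26, 27]

The merge sort proceeds by recursively splitting the array and merging sorted halves.
After all merges, the sorted array is [1, 5, 9, 16, 26, 27].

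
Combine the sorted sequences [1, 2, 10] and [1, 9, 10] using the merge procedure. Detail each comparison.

Merging process:

Compare 1 vs 1: take 1 from left. Merged: [1]
Compare 2 vs 1: take 1 from right. Merged: [1, 1]
Compare 2 vs 9: take 2 from left. Merged: [1, 1, 2]
Compare 10 vs 9: take 9 from right. Merged: [1, 1, 2, 9]
Compare 10 vs 10: take 10 from left. Merged: [1, 1, 2, 9, 10]
Append remaining from right: [10]. Merged: [1, 1, 2, 9, 10, 10]

Final merged array: [1, 1, 2, 9, 10, 10]
Total comparisons: 5

The merged array is [1, 1, 2, 9, 10, 10], requiring 5 comparisons. The merge step runs in O(n) time where n is the total number of elements.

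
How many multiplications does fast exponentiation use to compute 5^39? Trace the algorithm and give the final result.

Computing 5^39 by squaring (build up from 5^1; each line after the first costs one multiplication):

5^1 = 5
5^2 = (5^1)^2 = 5^2 = 25
5^4 = (5^2)^2 = 25^2 = 625
5^8 = (5^4)^2 = 625^2 = 390625
5^9 = 5 * 5^8 = 5 * 390625 = 1953125
5^18 = (5^9)^2 = 1953125^2 = 3814697265625
5^19 = 5 * 5^18 = 5 * 3814697265625 = 19073486328125
5^38 = (5^19)^2 = 19073486328125^2 = 363797880709171295166015625
5^39 = 5 * 5^38 = 5 * 363797880709171295166015625 = 1818989403545856475830078125

Result: 1818989403545856475830078125
Multiplications needed: 8 (8 lines after 5^1)

5^39 = 1818989403545856475830078125. Using exponentiation by squaring, this requires 8 multiplications. The key idea: if the exponent is even, square the half-power; if odd, multiply by the base once.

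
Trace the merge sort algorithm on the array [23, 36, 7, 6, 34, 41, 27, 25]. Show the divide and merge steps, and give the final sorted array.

Merge sort trace:

Split: [23, 36, 7, 6, 34, 41, 27, 25] -> [23, 36, 7, 6] and [34, 41, 27, 25]
  Split: [23, 36, 7, 6] -> [23, 36] and [7, 6]
    Split: [23, 36] -> [23] and [36]
    Merge: [23] + [36] -> [23, 36]
    Split: [7, 6] -> [7] and [6]
    Merge: [7] + [6] -> [6, 7]
  Merge: [23, 36] + [6, 7] -> [6, 7, 23, 36]
  Split: [34, 41, 27, 25] -> [34, 41] and [27, 25]
    Split: [34, 41] -> [34] and [41]
    Merge: [34] + [41] -> [34, 41]
    Split: [27, 25] -> [27] and [25]
    Merge: [27] + [25] -> [25, 27]
  Merge: [34, 41] + [25, 27] -> [25, 27, 34, 41]
Merge: [6, 7, 23, 36] + [25, 27, 34, 41] -> [6, 7, 23, 25, 27, 34, 36, 41]

Final sorted array: [6, 7, 23, 25, 27, 34, 36, 41]

The merge sort proceeds by recursively splitting the array and merging sorted halves.
After all merges, the sorted array is [6, 7, 23, 25, 27, 34, 36, 41].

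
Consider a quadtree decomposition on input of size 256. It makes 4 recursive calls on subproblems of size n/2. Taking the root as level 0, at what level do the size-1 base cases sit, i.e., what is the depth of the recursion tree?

For divide and conquer with division factor 2:

Problem sizes at each level:
Level 0: 256
Level 1: 128
Level 2: 64
Level 3: 32
Level 4: 16
Level 5: 8
Level 6: 4
Level 7: 2
Level 8: 1

The root is level 0 and the size-1 base case is level 8 (the tree spans levels 0 through 8, i.e. 9 levels counting the root), so the depth is the number of divisions: log_2(256) = 8

The recursion tree depth is log_2(256) = 8. At each level, the problem size is divided by 2, so it takes 8 divisions to reduce to a base case of size 1. The algorithm makes 4 recursive calls at each level.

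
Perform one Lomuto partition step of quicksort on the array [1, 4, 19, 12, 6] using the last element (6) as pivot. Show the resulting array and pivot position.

Lomuto partition with pivot = 6:

Initial array: [1, 4, 19, 12, 6]

arr[0]=1 <= 6: swap with position 0, array becomes [1, 4, 19, 12, 6]
arr[1]=4 <= 6: swap with position 1, array becomes [1, 4, 19, 12, 6]
arr[2]=19 > 6: no swap
arr[3]=12 > 6: no swap

Place pivot at position 2: [1, 4, 6, 12, 19]
Pivot position: 2

After partitioning with pivot 6, the array becomes [1, 4, 6, 12, 19]. The pivot is placed at index 2. All elements to the left of the pivot are <= 6, and all elements to the right are > 6.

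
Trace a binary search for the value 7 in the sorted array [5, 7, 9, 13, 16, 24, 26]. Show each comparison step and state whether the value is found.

Binary search for 7 in [5, 7, 9, 13, 16, 24, 26]:

lo=0, hi=6, mid=3, arr[mid]=13 -> 13 > 7, search left half
lo=0, hi=2, mid=1, arr[mid]=7 -> Found target at index 1!

Binary search finds 7 at index 1 after 2 comparisons. The search repeatedly halves the search space by comparing with the middle element.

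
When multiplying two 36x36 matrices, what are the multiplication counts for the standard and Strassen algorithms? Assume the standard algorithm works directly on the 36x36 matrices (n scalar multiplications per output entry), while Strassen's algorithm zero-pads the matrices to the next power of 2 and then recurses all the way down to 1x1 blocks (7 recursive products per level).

Matrix multiplication for 36x36 matrices:

Strassen's algorithm requires power-of-2 dimensions. Pad 36x36 to 64x64 (next power of 2).

Standard algorithm: 36^3 = 46656 multiplications
Strassen's algorithm: 7^(log2(64)) = 7^6 = 117649 multiplications
Difference: 46656 - 117649 = -70993 (Strassen uses MORE here due to padding overhead — for small or just-over-power-of-2 n, padding can outweigh the per-level savings)

Standard: 46656 multiplications (36^3). Strassen: 117649 multiplications (7^6, after padding to 64x64). Strassen reduces 8 recursive multiplications to 7 at each level.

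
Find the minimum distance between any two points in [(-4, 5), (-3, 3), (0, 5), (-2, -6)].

Computing all pairwise distances among 4 points:

d((-4, 5), (-3, 3)) = 2.2361 <-- minimum
d((-4, 5), (0, 5)) = 4.0
d((-4, 5), (-2, -6)) = 11.1803
d((-3, 3), (0, 5)) = 3.6056
d((-3, 3), (-2, -6)) = 9.0554
d((0, 5), (-2, -6)) = 11.1803

Closest pair: (-4, 5) and (-3, 3) with distance 2.2361

The closest pair is (-4, 5) and (-3, 3) with Euclidean distance 2.2361. For 4 points, brute-force pairwise comparison is shown above. For large n, the divide-and-conquer algorithm (sort by x, recurse on halves, check the dividing strip) achieves O(n log n).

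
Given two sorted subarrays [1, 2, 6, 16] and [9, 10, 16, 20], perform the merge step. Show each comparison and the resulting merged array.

Merging process:

Compare 1 vs 9: take 1 from left. Merged: [1]
Compare 2 vs 9: take 2 from left. Merged: [1, 2]
Compare 6 vs 9: take 6 from left. Merged: [1, 2, 6]
Compare 16 vs 9: take 9 from right. Merged: [1, 2, 6, 9]
Compare 16 vs 10: take 10 from right. Merged: [1, 2, 6, 9, 10]
Compare 16 vs 16: take 16 from left. Merged: [1, 2, 6, 9, 10, 16]
Append remaining from right: [16, 20]. Merged: [1, 2, 6, 9, 10, 16, 16, 20]

Final merged array: [1, 2, 6, 9, 10, 16, 16, 20]
Total comparisons: 6

The merged array is [1, 2, 6, 9, 10, 16, 16, 20], requiring 6 comparisons. The merge step runs in O(n) time where n is the total number of elements.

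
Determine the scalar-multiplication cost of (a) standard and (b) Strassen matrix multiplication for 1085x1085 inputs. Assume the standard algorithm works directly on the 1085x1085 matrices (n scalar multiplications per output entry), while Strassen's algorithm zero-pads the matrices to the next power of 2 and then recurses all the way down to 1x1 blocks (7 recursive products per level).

Matrix multiplication for 1085x1085 matrices:

Strassen's algorithm requires power-of-2 dimensions. Pad 1085x1085 to 2048x2048 (next power of 2).

Standard algorithm: 1085^3 = 1277289125 multiplications
Strassen's algorithm: 7^(log2(2048)) = 7^11 = 1977326743 multiplications
Difference: 1277289125 - 1977326743 = -700037618 (Strassen uses MORE here due to padding overhead — for small or just-over-power-of-2 n, padding can outweigh the per-level savings)

Standard: 1277289125 multiplications (1085^3). Strassen: 1977326743 multiplications (7^11, after padding to 2048x2048). Strassen reduces 8 recursive multiplications to 7 at each level.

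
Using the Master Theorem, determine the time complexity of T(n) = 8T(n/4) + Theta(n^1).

Master Theorem for T(n) = 8T(n/4) + O(n^1):

a = 8, b = 4, c = 1
log_b(a) = log_4(8) = 1.5000

Case 1: c = 1 < log_4(8) = 1.5000
T(n) = O(n^(log_4 8))

For T(n) = 8T(n/4) + O(n^1): log_4(8) = 1.5000. This is Case 1 of the Master Theorem (c < log_b(a), work dominated by leaves), giving O(n^(log_4 8)).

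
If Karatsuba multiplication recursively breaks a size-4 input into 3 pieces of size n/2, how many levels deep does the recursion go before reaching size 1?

For divide and conquer with division factor 2:

Problem sizes at each level:
Level 0: 4
Level 1: 2
Level 2: 1

The root is level 0 and the size-1 base case is level 2 (the tree spans levels 0 through 2, i.e. 3 levels counting the root), so the depth is the number of divisions: log_2(4) = 2

The recursion tree depth is log_2(4) = 2. At each level, the problem size is divided by 2, so it takes 2 divisions to reduce to a base case of size 1. The algorithm makes 3 recursive calls at each level.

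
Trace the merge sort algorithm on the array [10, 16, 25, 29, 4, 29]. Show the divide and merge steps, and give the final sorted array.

Merge sort trace:

Split: [10, 16, 25, 29, 4, 29] -> [10, 16, 25] and [29, 4, 29]
  Split: [10, 16, 25] -> [10] and [16, 25]
    Split: [16, 25] -> [16] and [25]
    Merge: [16] + [25] -> [16, 25]
  Merge: [10] + [16, 25] -> [10, 16, 25]
  Split: [29, 4, 29] -> [29] and [4, 29]
    Split: [4, 29] -> [4] and [29]
    Merge: [4] + [29] -> [4, 29]
  Merge: [29] + [4, 29] -> [4, 29, 29]
Merge: [10, 16, 25] + [4, 29, 29] -> [4, 10, 16, 25, 29, 29]

Final sorted array: [4, 10, 16, 25, 29, 29]

The merge sort proceeds by recursively splitting the array and merging sorted halves.
After all merges, the sorted array is [4, 10, 16, 25, 29, 29].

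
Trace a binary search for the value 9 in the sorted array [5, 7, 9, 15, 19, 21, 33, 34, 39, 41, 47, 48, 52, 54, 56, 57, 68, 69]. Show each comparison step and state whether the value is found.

Binary search for 9 in [5, 7, 9, 15, 19, 21, 33, 34, 39, 41, 47, 48, 52, 54, 56, 57, 68, 69]:

lo=0, hi=17, mid=8, arr[mid]=39 -> 39 > 9, search left half
lo=0, hi=7, mid=3, arr[mid]=15 -> 15 > 9, search left half
lo=0, hi=2, mid=1, arr[mid]=7 -> 7 < 9, search right half
lo=2, hi=2, mid=2, arr[mid]=9 -> Found target at index 2!

Binary search finds 9 at index 2 after 4 comparisons. The search repeatedly halves the search space by comparing with the middle element.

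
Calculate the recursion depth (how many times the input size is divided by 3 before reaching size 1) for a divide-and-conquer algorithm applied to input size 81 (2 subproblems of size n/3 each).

For divide and conquer with division factor 3:

Problem sizes at each level:
Level 0: 81
Level 1: 27
Level 2: 9
Level 3: 3
Level 4: 1

The root is level 0 and the size-1 base case is level 4 (the tree spans levels 0 through 4, i.e. 5 levels counting the root), so the depth is the number of divisions: log_3(81) = 4

The recursion tree depth is log_3(81) = 4. At each level, the problem size is divided by 3, so it takes 4 divisions to reduce to a base case of size 1. The algorithm makes 2 recursive calls at each level.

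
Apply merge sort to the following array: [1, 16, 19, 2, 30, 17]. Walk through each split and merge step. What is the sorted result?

Merge sort trace:

Split: [1, 16, 19, 2, 30, 17] -> [1, 16, 19] and [2, 30, 17]
  Split: [1, 16, 19] -> [1] and [16, 19]
    Split: [16, 19] -> [16] and [19]
    Merge: [16] + [19] -> [16, 19]
  Merge: [1] + [16, 19] -> [1, 16, 19]
  Split: [2, 30, 17] -> [2] and [30, 17]
    Split: [30, 17] -> [30] and [17]
    Merge: [30] + [17] -> [17, 30]
  Merge: [2] + [17, 30] -> [2, 17, 30]
Merge: [1, 16, 19] + [2, 17, 30] -> [1, 2, 16, 17, 19, 30]

Final sorted array: [1, 2, 16, 17, 19, 30]

The merge sort proceeds by recursively splitting the array and merging sorted halves.
After all merges, the sorted array is [1, 2, 16, 17, 19, 30].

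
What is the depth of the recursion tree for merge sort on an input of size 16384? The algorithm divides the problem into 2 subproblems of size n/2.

For divide and conquer with division factor 2:

Problem sizes at each level:
Level 0: 16384
Level 1: 8192
Level 2: 4096
Level 3: 2048
Level 4: 1024
Level 5: 512
Level 6: 256
Level 7: 128
Level 8: 64
Level 9: 32
Level 10: 16
Level 11: 8
Level 12: 4
Level 13: 2
Level 14: 1

The root is level 0 and the size-1 base case is level 14 (the tree spans levels 0 through 14, i.e. 15 levels counting the root), so the depth is the number of divisions: log_2(16384) = 14

The recursion tree depth is log_2(16384) = 14. At each level, the problem size is divided by 2, so it takes 14 divisions to reduce to a base case of size 1. The algorithm makes 2 recursive calls at each level.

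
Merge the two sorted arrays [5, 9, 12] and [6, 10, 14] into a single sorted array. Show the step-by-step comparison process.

Merging process:

Compare 5 vs 6: take 5 from left. Merged: [5]
Compare 9 vs 6: take 6 from right. Merged: [5, 6]
Compare 9 vs 10: take 9 from left. Merged: [5, 6, 9]
Compare 12 vs 10: take 10 from right. Merged: [5, 6, 9, 10]
Compare 12 vs 14: take 12 from left. Merged: [5, 6, 9, 10, 12]
Append remaining from right: [14]. Merged: [5, 6, 9, 10, 12, 14]

Final merged array: [5, 6, 9, 10, 12, 14]
Total comparisons: 5

The merged array is [5, 6, 9, 10, 12, 14], requiring 5 comparisons. The merge step runs in O(n) time where n is the total number of elements.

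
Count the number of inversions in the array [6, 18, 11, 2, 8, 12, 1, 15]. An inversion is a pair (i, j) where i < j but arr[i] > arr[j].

Finding inversions in [6, 18, 11, 2, 8, 12, 1, 15]:

(0, 3): arr[0]=6 > arr[3]=2
(0, 6): arr[0]=6 > arr[6]=1
(1, 2): arr[1]=18 > arr[2]=11
(1, 3): arr[1]=18 > arr[3]=2
(1, 4): arr[1]=18 > arr[4]=8
(1, 5): arr[1]=18 > arr[5]=12
(1, 6): arr[1]=18 > arr[6]=1
(1, 7): arr[1]=18 > arr[7]=15
(2, 3): arr[2]=11 > arr[3]=2
(2, 4): arr[2]=11 > arr[4]=8
(2, 6): arr[2]=11 > arr[6]=1
(3, 6): arr[3]=2 > arr[6]=1
(4, 6): arr[4]=8 > arr[6]=1
(5, 6): arr[5]=12 > arr[6]=1

Total inversions: 14

The array has 14 inversion(s): (0,3), (0,6), (1,2), (1,3), (1,4), (1,5), (1,6), (1,7), (2,3), (2,4), (2,6), (3,6), (4,6), (5,6). Each pair (i,j) satisfies i < j and arr[i] > arr[j].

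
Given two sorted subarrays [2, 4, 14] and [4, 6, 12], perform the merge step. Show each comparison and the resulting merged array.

Merging process:

Compare 2 vs 4: take 2 from left. Merged: [2]
Compare 4 vs 4: take 4 from left. Merged: [2, 4]
Compare 14 vs 4: take 4 from right. Merged: [2, 4, 4]
Compare 14 vs 6: take 6 from right. Merged: [2, 4, 4, 6]
Compare 14 vs 12: take 12 from right. Merged: [2, 4, 4, 6, 12]
Append remaining from left: [14]. Merged: [2, 4, 4, 6, 12, 14]

Final merged array: [2, 4, 4, 6, 12, 14]
Total comparisons: 5

The merged array is [2, 4, 4, 6, 12, 14], requiring 5 comparisons. The merge step runs in O(n) time where n is the total number of elements.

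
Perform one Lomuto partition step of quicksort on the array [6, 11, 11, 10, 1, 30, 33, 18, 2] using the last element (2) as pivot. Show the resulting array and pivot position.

Lomuto partition with pivot = 2:

Initial array: [6, 11, 11, 10, 1, 30, 33, 18, 2]

arr[0]=6 > 2: no swap
arr[1]=11 > 2: no swap
arr[2]=11 > 2: no swap
arr[3]=10 > 2: no swap
arr[4]=1 <= 2: swap with position 0, array becomes [1, 11, 11, 10, 6, 30, 33, 18, 2]
arr[5]=30 > 2: no swap
arr[6]=33 > 2: no swap
arr[7]=18 > 2: no swap

Place pivot at position 1: [1, 2, 11, 10, 6, 30, 33, 18, 11]
Pivot position: 1

After partitioning with pivot 2, the array becomes [1, 2, 11, 10, 6, 30, 33, 18, 11]. The pivot is placed at index 1. All elements to the left of the pivot are <= 2, and all elements to the right are > 2.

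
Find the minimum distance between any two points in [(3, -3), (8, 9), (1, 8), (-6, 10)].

Computing all pairwise distances among 4 points:

d((3, -3), (8, 9)) = 13.0
d((3, -3), (1, 8)) = 11.1803
d((3, -3), (-6, 10)) = 15.8114
d((8, 9), (1, 8)) = 7.0711 <-- minimum
d((8, 9), (-6, 10)) = 14.0357
d((1, 8), (-6, 10)) = 7.2801

Closest pair: (8, 9) and (1, 8) with distance 7.0711

The closest pair is (8, 9) and (1, 8) with Euclidean distance 7.0711. For 4 points, brute-force pairwise comparison is shown above. For large n, the divide-and-conquer algorithm (sort by x, recurse on halves, check the dividing strip) achieves O(n log n).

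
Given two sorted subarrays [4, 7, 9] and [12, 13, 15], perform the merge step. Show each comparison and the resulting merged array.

Merging process:

Compare 4 vs 12: take 4 from left. Merged: [4]
Compare 7 vs 12: take 7 from left. Merged: [4, 7]
Compare 9 vs 12: take 9 from left. Merged: [4, 7, 9]
Append remaining from right: [12, 13, 15]. Merged: [4, 7, 9, 12, 13, 15]

Final merged array: [4, 7, 9, 12, 13, 15]
Total comparisons: 3

The merged array is [4, 7, 9, 12, 13, 15], requiring 3 comparisons. The merge step runs in O(n) time where n is the total number of elements.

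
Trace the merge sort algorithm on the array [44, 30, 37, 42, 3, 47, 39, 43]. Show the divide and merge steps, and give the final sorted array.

Merge sort trace:

Split: [44, 30, 37, 42, 3, 47, 39, 43] -> [44, 30, 37, 42] and [3, 47, 39, 43]
  Split: [44, 30, 37, 42] -> [44, 30] and [37, 42]
    Split: [44, 30] -> [44] and [30]
    Merge: [44] + [30] -> [30, 44]
    Split: [37, 42] -> [37] and [42]
    Merge: [37] + [42] -> [37, 42]
  Merge: [30, 44] + [37, 42] -> [30, 37, 42, 44]
  Split: [3, 47, 39, 43] -> [3, 47] and [39, 43]
    Split: [3, 47] -> [3] and [47]
    Merge: [3] + [47] -> [3, 47]
    Split: [39, 43] -> [39] and [43]
    Merge: [39] + [43] -> [39, 43]
  Merge: [3, 47] + [39, 43] -> [3, 39, 43, 47]
Merge: [30, 37, 42, 44] + [3, 39, 43, 47] -> [3, 30, 37, 39, 42, 43, 44, 47]

Final sorted array: [3, 30, 37, 39, 42, 43, 44, 47]

The merge sort proceeds by recursively splitting the array and merging sorted halves.
After all merges, the sorted array is [3, 30, 37, 39, 42, 43, 44, 47].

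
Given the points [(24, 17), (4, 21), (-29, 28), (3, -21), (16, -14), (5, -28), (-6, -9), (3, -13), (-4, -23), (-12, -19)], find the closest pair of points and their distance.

Computing all pairwise distances among 10 points:

d((24, 17), (4, 21)) = 20.3961
d((24, 17), (-29, 28)) = 54.1295
d((24, 17), (3, -21)) = 43.4166
d((24, 17), (16, -14)) = 32.0156
d((24, 17), (5, -28)) = 48.8467
d((24, 17), (-6, -9)) = 39.6989
d((24, 17), (3, -13)) = 36.6197
d((24, 17), (-4, -23)) = 48.8262
d((24, 17), (-12, -19)) = 50.9117
d((4, 21), (-29, 28)) = 33.7343
d((4, 21), (3, -21)) = 42.0119
d((4, 21), (16, -14)) = 37.0
d((4, 21), (5, -28)) = 49.0102
d((4, 21), (-6, -9)) = 31.6228
d((4, 21), (3, -13)) = 34.0147
d((4, 21), (-4, -23)) = 44.7214
d((4, 21), (-12, -19)) = 43.0813
d((-29, 28), (3, -21)) = 58.5235
d((-29, 28), (16, -14)) = 61.5549
d((-29, 28), (5, -28)) = 65.5134
d((-29, 28), (-6, -9)) = 43.566
d((-29, 28), (3, -13)) = 52.0096
d((-29, 28), (-4, -23)) = 56.7979
d((-29, 28), (-12, -19)) = 49.98
d((3, -21), (16, -14)) = 14.7648
d((3, -21), (5, -28)) = 7.2801 <-- minimum
d((3, -21), (-6, -9)) = 15.0
d((3, -21), (3, -13)) = 8.0
d((3, -21), (-4, -23)) = 7.2801 <-- minimum
d((3, -21), (-12, -19)) = 15.1327
d((16, -14), (5, -28)) = 17.8045
d((16, -14), (-6, -9)) = 22.561
d((16, -14), (3, -13)) = 13.0384
d((16, -14), (-4, -23)) = 21.9317
d((16, -14), (-12, -19)) = 28.4429
d((5, -28), (-6, -9)) = 21.9545
d((5, -28), (3, -13)) = 15.1327
d((5, -28), (-4, -23)) = 10.2956
d((5, -28), (-12, -19)) = 19.2354
d((-6, -9), (3, -13)) = 9.8489
d((-6, -9), (-4, -23)) = 14.1421
d((-6, -9), (-12, -19)) = 11.6619
d((3, -13), (-4, -23)) = 12.2066
d((3, -13), (-12, -19)) = 16.1555
d((-4, -23), (-12, -19)) = 8.9443

Minimum distance: 7.2801 (tie among 2 pairs: (3, -21) and (5, -28); (3, -21) and (-4, -23))

The minimum Euclidean distance is 7.2801. There is a tie: 2 pairs achieve this minimum — (3, -21) and (5, -28); (3, -21) and (-4, -23). Any of these is a valid closest pair. For 10 points, brute-force pairwise comparison is shown above. For large n, the divide-and-conquer algorithm (sort by x, recurse on halves, check the dividing strip) achieves O(n log n).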